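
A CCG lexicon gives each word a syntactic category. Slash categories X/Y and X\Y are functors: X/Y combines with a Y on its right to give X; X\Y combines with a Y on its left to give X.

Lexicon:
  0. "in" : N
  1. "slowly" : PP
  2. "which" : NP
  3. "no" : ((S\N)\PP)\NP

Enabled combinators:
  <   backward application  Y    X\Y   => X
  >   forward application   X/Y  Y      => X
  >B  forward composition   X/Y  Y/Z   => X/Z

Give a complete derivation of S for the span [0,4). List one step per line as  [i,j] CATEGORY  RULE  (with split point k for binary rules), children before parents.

[0,4] S   <
  [0,1] "in" : N
  [1,4] S\N   <
    [1,2] "slowly" : PP
    [2,4] (S\N)\PP   <
      [2,3] "which" : NP
      [3,4] "no" : ((S\N)\PP)\NP

[0,1] N  lex  "in"
[1,2] PP  lex  "slowly"
[2,3] NP  lex  "which"
[3,4] ((S\N)\PP)\NP  lex  "no"
[2,4] (S\N)\PP  <  k=3
[1,4] S\N  <  k=2
[0,4] S  <  k=1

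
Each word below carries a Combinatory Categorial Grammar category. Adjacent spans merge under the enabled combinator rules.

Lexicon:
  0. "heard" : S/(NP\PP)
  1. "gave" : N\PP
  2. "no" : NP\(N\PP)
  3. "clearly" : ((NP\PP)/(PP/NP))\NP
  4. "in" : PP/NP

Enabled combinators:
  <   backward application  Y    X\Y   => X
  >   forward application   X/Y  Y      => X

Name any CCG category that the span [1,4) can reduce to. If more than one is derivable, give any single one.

(NP\PP)/(PP/NP)

[0,5] S   >
  [0,1] "heard" : S/(NP\PP)
  [1,5] NP\PP   >
    [1,4] (NP\PP)/(PP/NP)   <
      [1,3] NP   <
        [1,2] "gave" : N\PP
        [2,3] "no" : NP\(N\PP)
      [3,4] "clearly" : ((NP\PP)/(PP/NP))\NP
    [4,5] "in" : PP/NP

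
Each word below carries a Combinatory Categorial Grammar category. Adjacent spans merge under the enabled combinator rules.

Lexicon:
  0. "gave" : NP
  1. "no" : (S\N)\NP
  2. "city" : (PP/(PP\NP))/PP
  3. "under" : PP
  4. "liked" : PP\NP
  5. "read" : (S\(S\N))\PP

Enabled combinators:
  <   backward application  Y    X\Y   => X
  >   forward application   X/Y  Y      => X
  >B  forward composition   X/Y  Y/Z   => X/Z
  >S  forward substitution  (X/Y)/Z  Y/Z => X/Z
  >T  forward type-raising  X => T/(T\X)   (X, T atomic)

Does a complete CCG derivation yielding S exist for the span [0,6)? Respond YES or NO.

YES

[0,6] S   <
  [0,2] S\N   <
    [0,1] "gave" : NP
    [1,2] "no" : (S\N)\NP
  [2,6] S\(S\N)   <
    [2,5] PP   >
      [2,4] PP/(PP\NP)   >
        [2,3] "city" : (PP/(PP\NP))/PP
        [3,4] "under" : PP
      [4,5] "liked" : PP\NP
    [5,6] "read" : (S\(S\N))\PP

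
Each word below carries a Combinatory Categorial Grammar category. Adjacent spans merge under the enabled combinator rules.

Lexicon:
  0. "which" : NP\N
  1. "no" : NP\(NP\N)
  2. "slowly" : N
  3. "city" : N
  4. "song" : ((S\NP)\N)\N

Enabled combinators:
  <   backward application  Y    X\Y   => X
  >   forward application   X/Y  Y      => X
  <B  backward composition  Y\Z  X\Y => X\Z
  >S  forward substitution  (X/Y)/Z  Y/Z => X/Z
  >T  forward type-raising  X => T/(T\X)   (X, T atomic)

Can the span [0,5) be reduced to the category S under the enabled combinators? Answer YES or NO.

YES

[0,5] S   <
  [0,2] NP   <
    [0,1] "which" : NP\N
    [1,2] "no" : NP\(NP\N)
  [2,5] S\NP   <
    [2,3] "slowly" : N
    [3,5] (S\NP)\N   <
      [3,4] "city" : N
      [4,5] "song" : ((S\NP)\N)\N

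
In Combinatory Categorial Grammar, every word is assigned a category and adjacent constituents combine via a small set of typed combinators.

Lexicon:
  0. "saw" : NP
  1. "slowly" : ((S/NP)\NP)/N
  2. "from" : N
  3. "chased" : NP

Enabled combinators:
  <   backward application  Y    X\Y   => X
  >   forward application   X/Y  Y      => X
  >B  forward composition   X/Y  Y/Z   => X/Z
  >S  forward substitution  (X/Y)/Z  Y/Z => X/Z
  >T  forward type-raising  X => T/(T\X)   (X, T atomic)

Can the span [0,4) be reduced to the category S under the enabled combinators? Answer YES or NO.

YES

[0,4] S   >
  [0,3] S/NP   <
    [0,1] "saw" : NP
    [1,3] (S/NP)\NP   >
      [1,2] "slowly" : ((S/NP)\NP)/N
      [2,3] "from" : N
  [3,4] "chased" : NP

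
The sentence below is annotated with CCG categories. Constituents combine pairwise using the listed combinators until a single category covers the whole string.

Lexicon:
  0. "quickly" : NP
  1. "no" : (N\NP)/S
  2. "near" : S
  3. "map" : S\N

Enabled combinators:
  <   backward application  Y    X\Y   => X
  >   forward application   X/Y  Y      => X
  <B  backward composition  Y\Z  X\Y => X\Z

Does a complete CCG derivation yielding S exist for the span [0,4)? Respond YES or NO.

[0,4] S   <
  [0,1] "quickly" : NP
  [1,4] S\NP   <B
    [1,3] N\NP   >
      [1,2] "no" : (N\NP)/S
      [2,3] "near" : S
    [3,4] "map" : S\N

YES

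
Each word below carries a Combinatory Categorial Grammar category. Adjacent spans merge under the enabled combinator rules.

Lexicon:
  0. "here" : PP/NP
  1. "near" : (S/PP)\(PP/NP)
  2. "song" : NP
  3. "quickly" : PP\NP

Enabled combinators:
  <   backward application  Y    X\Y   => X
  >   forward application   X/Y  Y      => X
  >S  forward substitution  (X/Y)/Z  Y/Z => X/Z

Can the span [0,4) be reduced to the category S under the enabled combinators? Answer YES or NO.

YES

[0,4] S   >
  [0,2] S/PP   <
    [0,1] "here" : PP/NP
    [1,2] "near" : (S/PP)\(PP/NP)
  [2,4] PP   <
    [2,3] "song" : NP
    [3,4] "quickly" : PP\NP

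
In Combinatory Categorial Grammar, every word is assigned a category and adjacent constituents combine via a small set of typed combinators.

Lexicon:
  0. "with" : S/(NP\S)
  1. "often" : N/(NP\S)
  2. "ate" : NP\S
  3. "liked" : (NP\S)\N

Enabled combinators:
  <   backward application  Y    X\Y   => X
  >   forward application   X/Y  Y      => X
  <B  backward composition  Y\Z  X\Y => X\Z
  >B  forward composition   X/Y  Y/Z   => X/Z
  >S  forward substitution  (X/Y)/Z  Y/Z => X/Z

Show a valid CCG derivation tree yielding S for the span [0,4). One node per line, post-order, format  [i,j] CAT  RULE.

[0,4] S   >
  [0,1] "with" : S/(NP\S)
  [1,4] NP\S   <
    [1,3] N   >
      [1,2] "often" : N/(NP\S)
      [2,3] "ate" : NP\S
    [3,4] "liked" : (NP\S)\N

[0,1] S/(NP\S)  lex  "with"
[1,2] N/(NP\S)  lex  "often"
[2,3] NP\S  lex  "ate"
[1,3] N  >  k=2
[3,4] (NP\S)\N  lex  "liked"
[1,4] NP\S  <  k=3
[0,4] S  >  k=1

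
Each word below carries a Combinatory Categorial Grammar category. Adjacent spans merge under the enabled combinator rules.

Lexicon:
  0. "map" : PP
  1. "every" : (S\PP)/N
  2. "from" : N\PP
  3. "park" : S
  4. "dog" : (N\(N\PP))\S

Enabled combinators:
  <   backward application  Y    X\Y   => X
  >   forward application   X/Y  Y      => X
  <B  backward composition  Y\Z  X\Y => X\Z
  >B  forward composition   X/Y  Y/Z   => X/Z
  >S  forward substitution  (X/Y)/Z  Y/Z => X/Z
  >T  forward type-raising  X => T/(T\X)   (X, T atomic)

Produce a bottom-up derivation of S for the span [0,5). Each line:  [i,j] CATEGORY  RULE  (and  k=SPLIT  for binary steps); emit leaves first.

[0,1] PP  lex  "map"
[0,1] S/(S\PP)  >T
[1,2] (S\PP)/N  lex  "every"
[2,3] N\PP  lex  "from"
[3,4] S  lex  "park"
[4,5] (N\(N\PP))\S  lex  "dog"
[3,5] N\(N\PP)  <  k=4
[2,5] N  <  k=3
[1,5] S\PP  >  k=2
[0,5] S  >  k=1

[0,5] S   >
  [0,1] S/(S\PP)   >T
    [0,1] "map" : PP
  [1,5] S\PP   >
    [1,2] "every" : (S\PP)/N
    [2,5] N   <
      [2,3] "from" : N\PP
      [3,5] N\(N\PP)   <
        [3,4] "park" : S
        [4,5] "dog" : (N\(N\PP))\S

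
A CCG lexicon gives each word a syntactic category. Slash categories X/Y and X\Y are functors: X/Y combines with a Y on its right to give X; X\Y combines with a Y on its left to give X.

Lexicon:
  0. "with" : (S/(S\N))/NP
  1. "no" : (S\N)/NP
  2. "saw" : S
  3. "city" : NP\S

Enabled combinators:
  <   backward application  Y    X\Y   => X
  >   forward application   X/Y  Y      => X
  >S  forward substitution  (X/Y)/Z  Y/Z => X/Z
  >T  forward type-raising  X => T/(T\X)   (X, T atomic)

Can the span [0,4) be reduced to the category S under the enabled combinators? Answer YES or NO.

YES

[0,4] S   >
  [0,2] S/NP   >S
    [0,1] "with" : (S/(S\N))/NP
    [1,2] "no" : (S\N)/NP
  [2,4] NP   <
    [2,3] "saw" : S
    [3,4] "city" : NP\S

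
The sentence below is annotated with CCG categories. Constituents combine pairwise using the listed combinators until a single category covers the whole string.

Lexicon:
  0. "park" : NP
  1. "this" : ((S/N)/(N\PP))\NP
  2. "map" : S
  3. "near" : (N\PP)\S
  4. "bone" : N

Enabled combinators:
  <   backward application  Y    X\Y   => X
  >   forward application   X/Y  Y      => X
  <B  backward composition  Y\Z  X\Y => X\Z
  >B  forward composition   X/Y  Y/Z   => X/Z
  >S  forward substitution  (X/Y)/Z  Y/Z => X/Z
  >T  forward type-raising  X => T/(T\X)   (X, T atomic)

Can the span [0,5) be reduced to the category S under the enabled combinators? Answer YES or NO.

YES

[0,5] S   >
  [0,4] S/N   >
    [0,2] (S/N)/(N\PP)   <
      [0,1] "park" : NP
      [1,2] "this" : ((S/N)/(N\PP))\NP
    [2,4] N\PP   <
      [2,3] "map" : S
      [3,4] "near" : (N\PP)\S
  [4,5] "bone" : N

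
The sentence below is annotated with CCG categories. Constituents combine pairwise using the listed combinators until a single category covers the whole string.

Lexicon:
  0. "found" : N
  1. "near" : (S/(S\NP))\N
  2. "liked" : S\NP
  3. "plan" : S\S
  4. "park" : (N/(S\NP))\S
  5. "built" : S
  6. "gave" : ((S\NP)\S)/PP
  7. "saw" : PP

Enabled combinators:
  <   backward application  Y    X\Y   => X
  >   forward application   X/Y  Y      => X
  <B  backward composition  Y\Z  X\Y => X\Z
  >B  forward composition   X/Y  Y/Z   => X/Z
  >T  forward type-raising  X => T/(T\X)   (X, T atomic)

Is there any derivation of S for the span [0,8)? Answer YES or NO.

N (S/(S\NP))\N S\NP S\S (N/(S\NP))\S S ((S\NP)\S)/PP PP
CKY chart[0,8] = {N, N/(N\N), NP/(NP\N), PP/(PP\N), S/(S\N)}; S ∉ chart

NO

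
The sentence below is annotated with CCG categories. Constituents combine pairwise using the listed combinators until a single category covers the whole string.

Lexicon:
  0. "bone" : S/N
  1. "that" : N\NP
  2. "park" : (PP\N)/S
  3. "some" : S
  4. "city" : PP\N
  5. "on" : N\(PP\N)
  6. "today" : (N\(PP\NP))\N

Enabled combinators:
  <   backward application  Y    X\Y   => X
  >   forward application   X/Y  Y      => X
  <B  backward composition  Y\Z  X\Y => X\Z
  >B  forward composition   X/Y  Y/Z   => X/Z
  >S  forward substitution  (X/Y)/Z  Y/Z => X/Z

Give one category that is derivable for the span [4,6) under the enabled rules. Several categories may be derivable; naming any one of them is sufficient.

[0,7] S   >
  [0,1] "bone" : S/N
  [1,7] N   <
    [1,4] PP\NP   <B
      [1,2] "that" : N\NP
      [2,4] PP\N   >
        [2,3] "park" : (PP\N)/S
        [3,4] "some" : S
    [4,7] N\(PP\NP)   <
      [4,6] N   <
        [4,5] "city" : PP\N
        [5,6] "on" : N\(PP\N)
      [6,7] "today" : (N\(PP\NP))\N

N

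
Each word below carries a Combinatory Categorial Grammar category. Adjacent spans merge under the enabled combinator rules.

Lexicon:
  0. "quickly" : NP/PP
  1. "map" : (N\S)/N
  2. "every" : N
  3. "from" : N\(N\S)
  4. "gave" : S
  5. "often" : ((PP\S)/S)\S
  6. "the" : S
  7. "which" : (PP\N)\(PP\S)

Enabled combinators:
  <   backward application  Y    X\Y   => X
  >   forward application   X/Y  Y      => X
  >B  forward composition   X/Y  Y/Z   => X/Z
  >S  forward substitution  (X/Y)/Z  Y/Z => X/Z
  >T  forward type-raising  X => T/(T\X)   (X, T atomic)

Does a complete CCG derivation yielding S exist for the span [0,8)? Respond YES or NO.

NO

NP/PP (N\S)/N N N\(N\S) S ((PP\S)/S)\S S (PP\N)\(PP\S)
CKY chart[0,8] = {N/(N\NP), NP, NP/(NP\NP), NP/(PP\PP), PP/(PP\NP), S/(S\NP)}; S ∉ chart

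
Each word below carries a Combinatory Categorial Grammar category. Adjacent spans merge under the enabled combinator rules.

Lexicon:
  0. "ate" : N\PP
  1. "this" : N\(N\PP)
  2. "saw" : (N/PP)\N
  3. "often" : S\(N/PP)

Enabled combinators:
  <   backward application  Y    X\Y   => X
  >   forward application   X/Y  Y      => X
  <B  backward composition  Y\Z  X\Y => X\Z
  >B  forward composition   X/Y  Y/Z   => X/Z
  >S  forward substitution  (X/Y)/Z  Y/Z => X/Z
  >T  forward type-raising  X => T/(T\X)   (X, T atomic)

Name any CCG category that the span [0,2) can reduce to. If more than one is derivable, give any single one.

[0,4] S   <
  [0,3] N/PP   <
    [0,2] N   <
      [0,1] "ate" : N\PP
      [1,2] "this" : N\(N\PP)
    [2,3] "saw" : (N/PP)\N
  [3,4] "often" : S\(N/PP)

N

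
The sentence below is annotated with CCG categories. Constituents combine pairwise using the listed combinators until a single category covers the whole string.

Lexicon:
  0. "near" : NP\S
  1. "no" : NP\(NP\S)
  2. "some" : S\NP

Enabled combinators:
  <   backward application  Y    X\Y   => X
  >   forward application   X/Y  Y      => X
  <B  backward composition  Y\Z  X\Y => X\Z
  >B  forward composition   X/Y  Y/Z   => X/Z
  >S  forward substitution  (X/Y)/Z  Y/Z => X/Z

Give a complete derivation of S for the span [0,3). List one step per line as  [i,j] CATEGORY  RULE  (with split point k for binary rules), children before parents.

[0,3] S   <
  [0,2] NP   <
    [0,1] "near" : NP\S
    [1,2] "no" : NP\(NP\S)
  [2,3] "some" : S\NP

[0,1] NP\S  lex  "near"
[1,2] NP\(NP\S)  lex  "no"
[0,2] NP  <  k=1
[2,3] S\NP  lex  "some"
[0,3] S  <  k=2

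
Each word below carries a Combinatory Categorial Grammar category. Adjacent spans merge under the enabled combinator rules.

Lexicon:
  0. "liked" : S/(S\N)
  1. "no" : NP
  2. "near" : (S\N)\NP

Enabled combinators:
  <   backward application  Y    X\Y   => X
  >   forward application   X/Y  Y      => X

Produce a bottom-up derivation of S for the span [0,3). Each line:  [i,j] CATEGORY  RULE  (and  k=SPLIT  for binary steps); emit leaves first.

[0,3] S   >
  [0,1] "liked" : S/(S\N)
  [1,3] S\N   <
    [1,2] "no" : NP
    [2,3] "near" : (S\N)\NP

[0,1] S/(S\N)  lex  "liked"
[1,2] NP  lex  "no"
[2,3] (S\N)\NP  lex  "near"
[1,3] S\N  <  k=2
[0,3] S  >  k=1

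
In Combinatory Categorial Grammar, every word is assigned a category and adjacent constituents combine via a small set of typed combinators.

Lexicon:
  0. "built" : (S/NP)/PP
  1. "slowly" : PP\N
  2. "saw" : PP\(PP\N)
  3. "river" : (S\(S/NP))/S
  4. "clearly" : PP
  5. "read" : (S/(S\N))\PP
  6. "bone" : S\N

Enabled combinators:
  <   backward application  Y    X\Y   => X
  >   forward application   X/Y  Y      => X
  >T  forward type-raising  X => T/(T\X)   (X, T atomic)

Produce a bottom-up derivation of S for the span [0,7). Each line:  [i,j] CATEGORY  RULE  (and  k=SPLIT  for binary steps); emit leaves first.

[0,7] S   <
  [0,3] S/NP   >
    [0,1] "built" : (S/NP)/PP
    [1,3] PP   <
      [1,2] "slowly" : PP\N
      [2,3] "saw" : PP\(PP\N)
  [3,7] S\(S/NP)   >
    [3,4] "river" : (S\(S/NP))/S
    [4,7] S   >
      [4,6] S/(S\N)   <
        [4,5] "clearly" : PP
        [5,6] "read" : (S/(S\N))\PP
      [6,7] "bone" : S\N

[0,1] (S/NP)/PP  lex  "built"
[1,2] PP\N  lex  "slowly"
[2,3] PP\(PP\N)  lex  "saw"
[1,3] PP  <  k=2
[0,3] S/NP  >  k=1
[3,4] (S\(S/NP))/S  lex  "river"
[4,5] PP  lex  "clearly"
[5,6] (S/(S\N))\PP  lex  "read"
[4,6] S/(S\N)  <  k=5
[6,7] S\N  lex  "bone"
[4,7] S  >  k=6
[3,7] S\(S/NP)  >  k=4
[0,7] S  <  k=3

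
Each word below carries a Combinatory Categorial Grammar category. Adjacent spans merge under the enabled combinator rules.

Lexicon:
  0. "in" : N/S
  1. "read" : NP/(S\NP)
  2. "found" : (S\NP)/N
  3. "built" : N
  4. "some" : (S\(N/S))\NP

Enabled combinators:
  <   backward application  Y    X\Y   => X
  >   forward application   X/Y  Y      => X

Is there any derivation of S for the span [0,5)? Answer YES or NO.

YES

[0,5] S   <
  [0,1] "in" : N/S
  [1,5] S\(N/S)   <
    [1,4] NP   >
      [1,2] "read" : NP/(S\NP)
      [2,4] S\NP   >
        [2,3] "found" : (S\NP)/N
        [3,4] "built" : N
    [4,5] "some" : (S\(N/S))\NP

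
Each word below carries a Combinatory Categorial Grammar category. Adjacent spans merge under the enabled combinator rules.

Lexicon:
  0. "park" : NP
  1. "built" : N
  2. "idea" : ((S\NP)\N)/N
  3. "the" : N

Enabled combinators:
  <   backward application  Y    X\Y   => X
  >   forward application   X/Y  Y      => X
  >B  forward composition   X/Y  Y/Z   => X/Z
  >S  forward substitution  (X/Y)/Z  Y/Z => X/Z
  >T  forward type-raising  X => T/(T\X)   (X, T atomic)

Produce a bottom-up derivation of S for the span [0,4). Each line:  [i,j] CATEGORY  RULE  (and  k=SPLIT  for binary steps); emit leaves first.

[0,1] NP  lex  "park"
[1,2] N  lex  "built"
[2,3] ((S\NP)\N)/N  lex  "idea"
[3,4] N  lex  "the"
[2,4] (S\NP)\N  >  k=3
[1,4] S\NP  <  k=2
[0,4] S  <  k=1

[0,4] S   <
  [0,1] "park" : NP
  [1,4] S\NP   <
    [1,2] "built" : N
    [2,4] (S\NP)\N   >
      [2,3] "idea" : ((S\NP)\N)/N
      [3,4] "the" : N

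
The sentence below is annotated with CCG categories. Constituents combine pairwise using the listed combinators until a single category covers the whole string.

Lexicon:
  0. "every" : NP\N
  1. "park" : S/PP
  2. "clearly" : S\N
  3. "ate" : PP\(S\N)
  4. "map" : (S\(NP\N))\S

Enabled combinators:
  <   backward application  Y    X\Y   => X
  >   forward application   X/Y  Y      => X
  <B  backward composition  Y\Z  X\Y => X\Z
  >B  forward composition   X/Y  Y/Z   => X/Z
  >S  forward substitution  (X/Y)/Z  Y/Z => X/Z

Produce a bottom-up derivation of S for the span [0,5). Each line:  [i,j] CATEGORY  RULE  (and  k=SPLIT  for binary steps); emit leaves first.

[0,5] S   <
  [0,1] "every" : NP\N
  [1,5] S\(NP\N)   <
    [1,4] S   >
      [1,2] "park" : S/PP
      [2,4] PP   <
        [2,3] "clearly" : S\N
        [3,4] "ate" : PP\(S\N)
    [4,5] "map" : (S\(NP\N))\S

[0,1] NP\N  lex  "every"
[1,2] S/PP  lex  "park"
[2,3] S\N  lex  "clearly"
[3,4] PP\(S\N)  lex  "ate"
[2,4] PP  <  k=3
[1,4] S  >  k=2
[4,5] (S\(NP\N))\S  lex  "map"
[1,5] S\(NP\N)  <  k=4
[0,5] S  <  k=1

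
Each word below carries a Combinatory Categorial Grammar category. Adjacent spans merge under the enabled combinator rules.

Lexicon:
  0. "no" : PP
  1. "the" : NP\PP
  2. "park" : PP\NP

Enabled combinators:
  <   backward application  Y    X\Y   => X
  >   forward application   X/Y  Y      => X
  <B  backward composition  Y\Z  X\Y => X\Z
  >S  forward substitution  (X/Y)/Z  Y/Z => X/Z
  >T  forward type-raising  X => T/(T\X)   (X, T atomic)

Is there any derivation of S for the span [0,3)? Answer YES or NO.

NO

PP NP\PP PP\NP
CKY chart[0,3] = {N/(N\PP), NP/(NP\PP), PP, PP/(PP\PP), S/(S\PP)}; S ∉ chart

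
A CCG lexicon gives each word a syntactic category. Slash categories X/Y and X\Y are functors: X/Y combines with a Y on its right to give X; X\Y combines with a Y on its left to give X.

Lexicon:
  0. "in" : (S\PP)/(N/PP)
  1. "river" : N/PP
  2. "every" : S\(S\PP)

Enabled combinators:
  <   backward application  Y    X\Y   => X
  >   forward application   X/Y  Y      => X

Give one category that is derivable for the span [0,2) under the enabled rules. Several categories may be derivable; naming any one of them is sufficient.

[0,3] S   <
  [0,2] S\PP   >
    [0,1] "in" : (S\PP)/(N/PP)
    [1,2] "river" : N/PP
  [2,3] "every" : S\(S\PP)

S\PP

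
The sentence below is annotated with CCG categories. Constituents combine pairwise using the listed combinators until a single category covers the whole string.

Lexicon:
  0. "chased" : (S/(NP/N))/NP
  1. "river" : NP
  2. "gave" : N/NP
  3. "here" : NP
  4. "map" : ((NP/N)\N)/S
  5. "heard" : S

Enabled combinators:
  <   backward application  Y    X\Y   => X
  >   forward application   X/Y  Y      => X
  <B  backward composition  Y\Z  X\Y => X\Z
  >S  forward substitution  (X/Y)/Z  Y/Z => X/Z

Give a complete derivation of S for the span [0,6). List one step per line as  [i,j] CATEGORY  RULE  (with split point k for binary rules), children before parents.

[0,6] S   >
  [0,2] S/(NP/N)   >
    [0,1] "chased" : (S/(NP/N))/NP
    [1,2] "river" : NP
  [2,6] NP/N   <
    [2,4] N   >
      [2,3] "gave" : N/NP
      [3,4] "here" : NP
    [4,6] (NP/N)\N   >
      [4,5] "map" : ((NP/N)\N)/S
      [5,6] "heard" : S

[0,1] (S/(NP/N))/NP  lex  "chased"
[1,2] NP  lex  "river"
[0,2] S/(NP/N)  >  k=1
[2,3] N/NP  lex  "gave"
[3,4] NP  lex  "here"
[2,4] N  >  k=3
[4,5] ((NP/N)\N)/S  lex  "map"
[5,6] S  lex  "heard"
[4,6] (NP/N)\N  >  k=5
[2,6] NP/N  <  k=4
[0,6] S  >  k=2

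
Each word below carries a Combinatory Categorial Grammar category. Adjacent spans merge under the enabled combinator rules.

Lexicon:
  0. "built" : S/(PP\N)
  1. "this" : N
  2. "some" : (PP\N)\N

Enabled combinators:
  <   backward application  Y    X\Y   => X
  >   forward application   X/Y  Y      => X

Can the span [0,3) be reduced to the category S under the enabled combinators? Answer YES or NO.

YES

[0,3] S   >
  [0,1] "built" : S/(PP\N)
  [1,3] PP\N   <
    [1,2] "this" : N
    [2,3] "some" : (PP\N)\N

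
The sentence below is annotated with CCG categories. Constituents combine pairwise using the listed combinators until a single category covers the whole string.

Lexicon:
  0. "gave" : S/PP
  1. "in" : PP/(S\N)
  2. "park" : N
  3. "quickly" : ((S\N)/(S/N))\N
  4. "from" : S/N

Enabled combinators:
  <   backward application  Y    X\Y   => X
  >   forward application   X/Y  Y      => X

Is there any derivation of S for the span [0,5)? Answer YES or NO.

YES

[0,5] S   >
  [0,1] "gave" : S/PP
  [1,5] PP   >
    [1,2] "in" : PP/(S\N)
    [2,5] S\N   >
      [2,4] (S\N)/(S/N)   <
        [2,3] "park" : N
        [3,4] "quickly" : ((S\N)/(S/N))\N
      [4,5] "from" : S/N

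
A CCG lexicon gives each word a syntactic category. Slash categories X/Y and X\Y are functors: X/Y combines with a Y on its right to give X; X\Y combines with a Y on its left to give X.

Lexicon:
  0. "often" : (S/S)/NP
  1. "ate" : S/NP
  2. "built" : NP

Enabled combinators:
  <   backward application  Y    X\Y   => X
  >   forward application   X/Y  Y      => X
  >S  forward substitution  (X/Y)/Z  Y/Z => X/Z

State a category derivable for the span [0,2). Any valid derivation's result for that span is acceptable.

S/NP

[0,3] S   >
  [0,2] S/NP   >S
    [0,1] "often" : (S/S)/NP
    [1,2] "ate" : S/NP
  [2,3] "built" : NP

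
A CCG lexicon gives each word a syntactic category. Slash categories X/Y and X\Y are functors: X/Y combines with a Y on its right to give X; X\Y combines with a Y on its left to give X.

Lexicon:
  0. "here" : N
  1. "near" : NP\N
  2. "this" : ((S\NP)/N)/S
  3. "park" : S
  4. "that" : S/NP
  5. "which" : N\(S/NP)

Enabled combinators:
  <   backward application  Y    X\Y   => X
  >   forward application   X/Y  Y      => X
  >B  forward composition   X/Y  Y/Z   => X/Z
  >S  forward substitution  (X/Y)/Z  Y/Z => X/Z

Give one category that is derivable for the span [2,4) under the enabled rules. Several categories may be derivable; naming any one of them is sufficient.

[0,6] S   <
  [0,2] NP   <
    [0,1] "here" : N
    [1,2] "near" : NP\N
  [2,6] S\NP   >
    [2,4] (S\NP)/N   >
      [2,3] "this" : ((S\NP)/N)/S
      [3,4] "park" : S
    [4,6] N   <
      [4,5] "that" : S/NP
      [5,6] "which" : N\(S/NP)

(S\NP)/N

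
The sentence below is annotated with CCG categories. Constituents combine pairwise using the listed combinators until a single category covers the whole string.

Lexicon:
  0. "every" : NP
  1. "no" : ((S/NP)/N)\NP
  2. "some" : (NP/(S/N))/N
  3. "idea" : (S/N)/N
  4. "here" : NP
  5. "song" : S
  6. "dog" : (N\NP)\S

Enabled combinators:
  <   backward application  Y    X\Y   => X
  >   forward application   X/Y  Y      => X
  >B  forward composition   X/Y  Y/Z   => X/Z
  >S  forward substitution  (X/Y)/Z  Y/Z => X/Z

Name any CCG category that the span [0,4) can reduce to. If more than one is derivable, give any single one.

S/N

[0,7] S   >
  [0,4] S/N   >S
    [0,2] (S/NP)/N   <
      [0,1] "every" : NP
      [1,2] "no" : ((S/NP)/N)\NP
    [2,4] NP/N   >S
      [2,3] "some" : (NP/(S/N))/N
      [3,4] "idea" : (S/N)/N
  [4,7] N   <
    [4,5] "here" : NP
    [5,7] N\NP   <
      [5,6] "song" : S
      [6,7] "dog" : (N\NP)\S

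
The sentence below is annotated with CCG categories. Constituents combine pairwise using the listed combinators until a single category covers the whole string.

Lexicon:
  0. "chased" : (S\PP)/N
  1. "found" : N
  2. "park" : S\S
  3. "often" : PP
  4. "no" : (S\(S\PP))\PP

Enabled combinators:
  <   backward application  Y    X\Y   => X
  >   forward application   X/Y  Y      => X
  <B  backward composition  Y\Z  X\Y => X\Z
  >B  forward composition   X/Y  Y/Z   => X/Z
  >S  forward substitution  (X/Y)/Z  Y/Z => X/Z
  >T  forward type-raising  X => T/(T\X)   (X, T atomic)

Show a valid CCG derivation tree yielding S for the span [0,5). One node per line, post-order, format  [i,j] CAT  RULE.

[0,1] (S\PP)/N  lex  "chased"
[1,2] N  lex  "found"
[0,2] S\PP  >  k=1
[2,3] S\S  lex  "park"
[0,3] S\PP  <B  k=2
[3,4] PP  lex  "often"
[4,5] (S\(S\PP))\PP  lex  "no"
[3,5] S\(S\PP)  <  k=4
[0,5] S  <  k=3

[0,5] S   <
  [0,3] S\PP   <B
    [0,2] S\PP   >
      [0,1] "chased" : (S\PP)/N
      [1,2] "found" : N
    [2,3] "park" : S\S
  [3,5] S\(S\PP)   <
    [3,4] "often" : PP
    [4,5] "no" : (S\(S\PP))\PP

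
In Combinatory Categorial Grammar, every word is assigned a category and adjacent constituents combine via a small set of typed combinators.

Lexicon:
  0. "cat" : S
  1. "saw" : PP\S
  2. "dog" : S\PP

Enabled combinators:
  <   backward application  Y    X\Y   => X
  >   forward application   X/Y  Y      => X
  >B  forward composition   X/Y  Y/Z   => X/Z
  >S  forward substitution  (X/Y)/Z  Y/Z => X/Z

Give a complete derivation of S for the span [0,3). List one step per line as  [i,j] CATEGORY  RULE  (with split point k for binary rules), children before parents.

[0,1] S  lex  "cat"
[1,2] PP\S  lex  "saw"
[0,2] PP  <  k=1
[2,3] S\PP  lex  "dog"
[0,3] S  <  k=2

[0,3] S   <
  [0,2] PP   <
    [0,1] "cat" : S
    [1,2] "saw" : PP\S
  [2,3] "dog" : S\PP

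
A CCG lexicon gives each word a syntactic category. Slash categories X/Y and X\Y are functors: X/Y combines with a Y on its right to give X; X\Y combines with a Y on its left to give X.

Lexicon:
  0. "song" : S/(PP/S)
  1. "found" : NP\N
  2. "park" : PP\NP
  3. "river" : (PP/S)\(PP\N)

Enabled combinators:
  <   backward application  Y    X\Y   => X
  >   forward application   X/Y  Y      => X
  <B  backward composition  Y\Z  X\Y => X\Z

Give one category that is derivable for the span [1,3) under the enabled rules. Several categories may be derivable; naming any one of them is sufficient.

[0,4] S   >
  [0,1] "song" : S/(PP/S)
  [1,4] PP/S   <
    [1,3] PP\N   <B
      [1,2] "found" : NP\N
      [2,3] "park" : PP\NP
    [3,4] "river" : (PP/S)\(PP\N)

PP\N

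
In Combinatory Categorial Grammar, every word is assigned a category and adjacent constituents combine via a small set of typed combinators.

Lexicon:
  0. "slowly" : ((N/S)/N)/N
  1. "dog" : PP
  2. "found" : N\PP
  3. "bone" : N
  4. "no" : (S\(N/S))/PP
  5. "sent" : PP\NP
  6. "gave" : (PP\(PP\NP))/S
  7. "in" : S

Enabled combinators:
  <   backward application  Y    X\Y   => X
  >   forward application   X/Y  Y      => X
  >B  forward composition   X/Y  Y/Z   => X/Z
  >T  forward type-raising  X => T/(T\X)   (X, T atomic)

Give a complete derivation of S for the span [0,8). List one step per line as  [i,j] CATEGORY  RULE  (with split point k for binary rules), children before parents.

[0,1] ((N/S)/N)/N  lex  "slowly"
[1,2] PP  lex  "dog"
[2,3] N\PP  lex  "found"
[1,3] N  <  k=2
[0,3] (N/S)/N  >  k=1
[3,4] N  lex  "bone"
[0,4] N/S  >  k=3
[4,5] (S\(N/S))/PP  lex  "no"
[5,6] PP\NP  lex  "sent"
[6,7] (PP\(PP\NP))/S  lex  "gave"
[7,8] S  lex  "in"
[6,8] PP\(PP\NP)  >  k=7
[5,8] PP  <  k=6
[4,8] S\(N/S)  >  k=5
[0,8] S  <  k=4

[0,8] S   <
  [0,4] N/S   >
    [0,3] (N/S)/N   >
      [0,1] "slowly" : ((N/S)/N)/N
      [1,3] N   <
        [1,2] "dog" : PP
        [2,3] "found" : N\PP
    [3,4] "bone" : N
  [4,8] S\(N/S)   >
    [4,5] "no" : (S\(N/S))/PP
    [5,8] PP   <
      [5,6] "sent" : PP\NP
      [6,8] PP\(PP\NP)   >
        [6,7] "gave" : (PP\(PP\NP))/S
        [7,8] "in" : S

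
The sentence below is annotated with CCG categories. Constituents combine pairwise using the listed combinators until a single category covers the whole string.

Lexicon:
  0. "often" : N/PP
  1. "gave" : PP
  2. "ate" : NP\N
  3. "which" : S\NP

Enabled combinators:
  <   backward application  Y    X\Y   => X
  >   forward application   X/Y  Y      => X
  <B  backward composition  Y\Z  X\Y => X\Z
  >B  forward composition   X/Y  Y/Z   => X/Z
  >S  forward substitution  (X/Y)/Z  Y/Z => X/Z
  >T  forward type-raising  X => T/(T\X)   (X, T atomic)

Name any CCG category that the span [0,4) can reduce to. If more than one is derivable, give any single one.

S

[0,4] S   <
  [0,2] N   >
    [0,1] "often" : N/PP
    [1,2] "gave" : PP
  [2,4] S\N   <B
    [2,3] "ate" : NP\N
    [3,4] "which" : S\NP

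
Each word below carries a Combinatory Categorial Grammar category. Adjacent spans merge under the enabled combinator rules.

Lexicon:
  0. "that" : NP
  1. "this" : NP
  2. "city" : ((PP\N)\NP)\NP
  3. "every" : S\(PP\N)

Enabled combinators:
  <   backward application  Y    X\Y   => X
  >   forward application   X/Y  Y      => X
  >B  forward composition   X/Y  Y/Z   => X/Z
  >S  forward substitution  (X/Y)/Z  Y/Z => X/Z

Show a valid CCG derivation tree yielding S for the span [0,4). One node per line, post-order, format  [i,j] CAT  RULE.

[0,1] NP  lex  "that"
[1,2] NP  lex  "this"
[2,3] ((PP\N)\NP)\NP  lex  "city"
[1,3] (PP\N)\NP  <  k=2
[0,3] PP\N  <  k=1
[3,4] S\(PP\N)  lex  "every"
[0,4] S  <  k=3

[0,4] S   <
  [0,3] PP\N   <
    [0,1] "that" : NP
    [1,3] (PP\N)\NP   <
      [1,2] "this" : NP
      [2,3] "city" : ((PP\N)\NP)\NP
  [3,4] "every" : S\(PP\N)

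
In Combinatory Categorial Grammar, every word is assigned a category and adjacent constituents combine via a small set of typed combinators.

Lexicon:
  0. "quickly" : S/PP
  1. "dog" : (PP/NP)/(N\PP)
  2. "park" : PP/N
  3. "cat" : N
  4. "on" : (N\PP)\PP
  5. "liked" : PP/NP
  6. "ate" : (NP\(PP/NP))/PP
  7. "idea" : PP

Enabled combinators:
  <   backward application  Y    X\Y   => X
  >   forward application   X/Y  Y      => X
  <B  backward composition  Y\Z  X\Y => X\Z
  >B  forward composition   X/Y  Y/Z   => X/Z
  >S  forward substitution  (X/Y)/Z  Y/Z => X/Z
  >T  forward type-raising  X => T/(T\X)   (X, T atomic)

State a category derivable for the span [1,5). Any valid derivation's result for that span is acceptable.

[0,8] S   >
  [0,5] S/NP   >B
    [0,1] "quickly" : S/PP
    [1,5] PP/NP   >
      [1,2] "dog" : (PP/NP)/(N\PP)
      [2,5] N\PP   <
        [2,4] PP   >
          [2,3] "park" : PP/N
          [3,4] "cat" : N
        [4,5] "on" : (N\PP)\PP
  [5,8] NP   <
    [5,6] "liked" : PP/NP
    [6,8] NP\(PP/NP)   >
      [6,7] "ate" : (NP\(PP/NP))/PP
      [7,8] "idea" : PP

PP/NP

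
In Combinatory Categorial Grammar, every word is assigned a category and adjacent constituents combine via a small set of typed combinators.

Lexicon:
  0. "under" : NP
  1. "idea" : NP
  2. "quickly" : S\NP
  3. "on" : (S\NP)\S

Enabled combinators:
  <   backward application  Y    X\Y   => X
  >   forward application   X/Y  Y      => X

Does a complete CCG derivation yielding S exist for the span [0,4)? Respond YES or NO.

[0,4] S   <
  [0,1] "under" : NP
  [1,4] S\NP   <
    [1,3] S   <
      [1,2] "idea" : NP
      [2,3] "quickly" : S\NP
    [3,4] "on" : (S\NP)\S

YES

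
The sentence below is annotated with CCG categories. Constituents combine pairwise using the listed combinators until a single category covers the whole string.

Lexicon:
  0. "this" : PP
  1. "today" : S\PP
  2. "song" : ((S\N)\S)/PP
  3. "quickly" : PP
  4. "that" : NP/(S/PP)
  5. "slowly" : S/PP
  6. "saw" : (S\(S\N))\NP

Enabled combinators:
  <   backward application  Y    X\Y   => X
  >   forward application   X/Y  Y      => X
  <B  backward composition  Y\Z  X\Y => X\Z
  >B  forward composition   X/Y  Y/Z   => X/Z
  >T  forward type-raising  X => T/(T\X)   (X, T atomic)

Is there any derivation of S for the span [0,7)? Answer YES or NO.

[0,7] S   <
  [0,4] S\N   <
    [0,2] S   <
      [0,1] "this" : PP
      [1,2] "today" : S\PP
    [2,4] (S\N)\S   >
      [2,3] "song" : ((S\N)\S)/PP
      [3,4] "quickly" : PP
  [4,7] S\(S\N)   <
    [4,6] NP   >
      [4,5] "that" : NP/(S/PP)
      [5,6] "slowly" : S/PP
    [6,7] "saw" : (S\(S\N))\NP

YES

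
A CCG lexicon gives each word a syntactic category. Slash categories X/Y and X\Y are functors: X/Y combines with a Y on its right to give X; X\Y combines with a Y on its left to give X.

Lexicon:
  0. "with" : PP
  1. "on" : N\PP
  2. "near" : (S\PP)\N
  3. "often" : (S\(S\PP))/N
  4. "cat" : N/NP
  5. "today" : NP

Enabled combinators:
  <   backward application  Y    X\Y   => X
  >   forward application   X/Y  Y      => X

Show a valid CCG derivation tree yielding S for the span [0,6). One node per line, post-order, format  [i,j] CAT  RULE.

[0,1] PP  lex  "with"
[1,2] N\PP  lex  "on"
[0,2] N  <  k=1
[2,3] (S\PP)\N  lex  "near"
[0,3] S\PP  <  k=2
[3,4] (S\(S\PP))/N  lex  "often"
[4,5] N/NP  lex  "cat"
[5,6] NP  lex  "today"
[4,6] N  >  k=5
[3,6] S\(S\PP)  >  k=4
[0,6] S  <  k=3

[0,6] S   <
  [0,3] S\PP   <
    [0,2] N   <
      [0,1] "with" : PP
      [1,2] "on" : N\PP
    [2,3] "near" : (S\PP)\N
  [3,6] S\(S\PP)   >
    [3,4] "often" : (S\(S\PP))/N
    [4,6] N   >
      [4,5] "cat" : N/NP
      [5,6] "today" : NP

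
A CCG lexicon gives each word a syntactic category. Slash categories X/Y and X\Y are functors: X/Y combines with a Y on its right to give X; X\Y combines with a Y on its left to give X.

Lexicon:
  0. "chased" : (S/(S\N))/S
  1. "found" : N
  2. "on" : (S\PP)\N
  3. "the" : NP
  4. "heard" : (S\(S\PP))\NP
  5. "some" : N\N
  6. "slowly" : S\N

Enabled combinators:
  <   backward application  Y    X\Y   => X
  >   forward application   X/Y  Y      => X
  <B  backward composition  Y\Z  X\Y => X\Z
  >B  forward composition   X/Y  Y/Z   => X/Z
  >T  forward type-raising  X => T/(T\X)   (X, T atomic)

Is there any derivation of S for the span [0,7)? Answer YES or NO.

YES

[0,7] S   >
  [0,5] S/(S\N)   >
    [0,1] "chased" : (S/(S\N))/S
    [1,5] S   <
      [1,3] S\PP   <
        [1,2] "found" : N
        [2,3] "on" : (S\PP)\N
      [3,5] S\(S\PP)   <
        [3,4] "the" : NP
        [4,5] "heard" : (S\(S\PP))\NP
  [5,7] S\N   <B
    [5,6] "some" : N\N
    [6,7] "slowly" : S\N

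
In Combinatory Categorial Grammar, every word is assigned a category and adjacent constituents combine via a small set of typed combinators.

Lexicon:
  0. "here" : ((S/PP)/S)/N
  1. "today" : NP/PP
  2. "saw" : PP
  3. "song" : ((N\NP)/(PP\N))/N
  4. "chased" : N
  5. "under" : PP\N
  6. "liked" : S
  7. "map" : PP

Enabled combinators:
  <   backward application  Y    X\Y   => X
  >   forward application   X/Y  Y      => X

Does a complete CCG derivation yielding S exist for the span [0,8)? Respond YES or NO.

[0,8] S   >
  [0,7] S/PP   >
    [0,6] (S/PP)/S   >
      [0,1] "here" : ((S/PP)/S)/N
      [1,6] N   <
        [1,3] NP   >
          [1,2] "today" : NP/PP
          [2,3] "saw" : PP
        [3,6] N\NP   >
          [3,5] (N\NP)/(PP\N)   >
            [3,4] "song" : ((N\NP)/(PP\N))/N
            [4,5] "chased" : N
          [5,6] "under" : PP\N
    [6,7] "liked" : S
  [7,8] "map" : PP

YES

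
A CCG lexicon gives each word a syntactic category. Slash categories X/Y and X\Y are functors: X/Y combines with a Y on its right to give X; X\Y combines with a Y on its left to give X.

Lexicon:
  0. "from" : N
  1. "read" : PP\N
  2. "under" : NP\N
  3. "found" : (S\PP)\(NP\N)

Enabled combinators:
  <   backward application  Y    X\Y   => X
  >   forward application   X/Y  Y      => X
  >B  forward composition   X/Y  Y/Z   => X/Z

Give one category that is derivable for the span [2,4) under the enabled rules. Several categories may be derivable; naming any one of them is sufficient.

S\PP

[0,4] S   <
  [0,2] PP   <
    [0,1] "from" : N
    [1,2] "read" : PP\N
  [2,4] S\PP   <
    [2,3] "under" : NP\N
    [3,4] "found" : (S\PP)\(NP\N)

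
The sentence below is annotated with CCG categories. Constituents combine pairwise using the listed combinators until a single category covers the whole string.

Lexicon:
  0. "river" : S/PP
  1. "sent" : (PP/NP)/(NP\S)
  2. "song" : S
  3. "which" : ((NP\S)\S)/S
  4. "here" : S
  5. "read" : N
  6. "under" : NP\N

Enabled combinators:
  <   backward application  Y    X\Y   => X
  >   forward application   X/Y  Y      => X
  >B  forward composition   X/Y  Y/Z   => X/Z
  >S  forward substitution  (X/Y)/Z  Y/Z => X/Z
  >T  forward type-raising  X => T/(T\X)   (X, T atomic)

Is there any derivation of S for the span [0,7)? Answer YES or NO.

[0,7] S   >
  [0,1] "river" : S/PP
  [1,7] PP   >
    [1,5] PP/NP   >
      [1,2] "sent" : (PP/NP)/(NP\S)
      [2,5] NP\S   <
        [2,3] "song" : S
        [3,5] (NP\S)\S   >
          [3,4] "which" : ((NP\S)\S)/S
          [4,5] "here" : S
    [5,7] NP   <
      [5,6] "read" : N
      [6,7] "under" : NP\N

YES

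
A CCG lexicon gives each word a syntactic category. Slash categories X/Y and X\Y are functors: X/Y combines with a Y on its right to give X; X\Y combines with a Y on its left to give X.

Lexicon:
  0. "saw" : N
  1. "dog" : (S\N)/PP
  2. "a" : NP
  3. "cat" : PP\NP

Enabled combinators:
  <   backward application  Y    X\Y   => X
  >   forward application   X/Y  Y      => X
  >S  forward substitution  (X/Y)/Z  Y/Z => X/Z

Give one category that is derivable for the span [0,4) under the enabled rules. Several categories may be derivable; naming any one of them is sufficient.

[0,4] S   <
  [0,1] "saw" : N
  [1,4] S\N   >
    [1,2] "dog" : (S\N)/PP
    [2,4] PP   <
      [2,3] "a" : NP
      [3,4] "cat" : PP\NP

S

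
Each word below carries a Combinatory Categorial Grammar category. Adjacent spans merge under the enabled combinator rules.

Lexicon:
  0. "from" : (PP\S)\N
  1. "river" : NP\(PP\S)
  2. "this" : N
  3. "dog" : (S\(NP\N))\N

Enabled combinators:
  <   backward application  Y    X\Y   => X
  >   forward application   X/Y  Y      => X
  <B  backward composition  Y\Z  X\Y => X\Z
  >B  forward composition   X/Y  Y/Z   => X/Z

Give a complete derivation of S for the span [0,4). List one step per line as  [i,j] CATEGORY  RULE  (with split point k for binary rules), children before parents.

[0,1] (PP\S)\N  lex  "from"
[1,2] NP\(PP\S)  lex  "river"
[0,2] NP\N  <B  k=1
[2,3] N  lex  "this"
[3,4] (S\(NP\N))\N  lex  "dog"
[2,4] S\(NP\N)  <  k=3
[0,4] S  <  k=2

[0,4] S   <
  [0,2] NP\N   <B
    [0,1] "from" : (PP\S)\N
    [1,2] "river" : NP\(PP\S)
  [2,4] S\(NP\N)   <
    [2,3] "this" : N
    [3,4] "dog" : (S\(NP\N))\N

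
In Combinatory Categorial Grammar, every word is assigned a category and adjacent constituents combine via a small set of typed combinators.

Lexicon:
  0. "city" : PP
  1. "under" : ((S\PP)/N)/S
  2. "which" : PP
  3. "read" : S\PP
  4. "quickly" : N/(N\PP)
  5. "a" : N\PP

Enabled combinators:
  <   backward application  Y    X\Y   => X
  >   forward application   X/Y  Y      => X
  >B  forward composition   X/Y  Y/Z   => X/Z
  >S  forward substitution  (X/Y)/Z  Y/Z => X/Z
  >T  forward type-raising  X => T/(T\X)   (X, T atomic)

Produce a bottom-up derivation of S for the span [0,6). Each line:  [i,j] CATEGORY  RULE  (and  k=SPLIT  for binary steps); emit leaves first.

[0,1] PP  lex  "city"
[1,2] ((S\PP)/N)/S  lex  "under"
[2,3] PP  lex  "which"
[2,3] S/(S\PP)  >T
[3,4] S\PP  lex  "read"
[2,4] S  >  k=3
[1,4] (S\PP)/N  >  k=2
[4,5] N/(N\PP)  lex  "quickly"
[5,6] N\PP  lex  "a"
[4,6] N  >  k=5
[1,6] S\PP  >  k=4
[0,6] S  <  k=1

[0,6] S   <
  [0,1] "city" : PP
  [1,6] S\PP   >
    [1,4] (S\PP)/N   >
      [1,2] "under" : ((S\PP)/N)/S
      [2,4] S   >
        [2,3] S/(S\PP)   >T
          [2,3] "which" : PP
        [3,4] "read" : S\PP
    [4,6] N   >
      [4,5] "quickly" : N/(N\PP)
      [5,6] "a" : N\PP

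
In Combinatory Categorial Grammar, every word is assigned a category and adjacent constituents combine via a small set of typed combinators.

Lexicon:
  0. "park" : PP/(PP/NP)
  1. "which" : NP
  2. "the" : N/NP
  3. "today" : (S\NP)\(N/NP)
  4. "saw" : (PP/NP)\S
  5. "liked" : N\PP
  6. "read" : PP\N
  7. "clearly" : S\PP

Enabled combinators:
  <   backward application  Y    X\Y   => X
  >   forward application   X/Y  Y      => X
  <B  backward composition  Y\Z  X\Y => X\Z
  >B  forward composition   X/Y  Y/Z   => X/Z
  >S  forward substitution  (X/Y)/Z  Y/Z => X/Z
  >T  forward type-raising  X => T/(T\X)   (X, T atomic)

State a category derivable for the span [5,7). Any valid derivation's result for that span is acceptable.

[0,8] S   <
  [0,5] PP   >
    [0,1] "park" : PP/(PP/NP)
    [1,5] PP/NP   <
      [1,4] S   >
        [1,2] S/(S\NP)   >T
          [1,2] "which" : NP
        [2,4] S\NP   <
          [2,3] "the" : N/NP
          [3,4] "today" : (S\NP)\(N/NP)
      [4,5] "saw" : (PP/NP)\S
  [5,8] S\PP   <B
    [5,7] PP\PP   <B
      [5,6] "liked" : N\PP
      [6,7] "read" : PP\N
    [7,8] "clearly" : S\PP

PP\PP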